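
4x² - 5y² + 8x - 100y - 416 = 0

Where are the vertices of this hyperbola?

Rearranging, 4(x² + 2x) -5(y² + 20y) = 416.
Complete the square: 4(x + 1)² -5(y + 10)² = 416 + 4 - 500 = -80
Divide through by -80 to get (y + 10)²/16 - (x + 1)²/20 = 1.
Hyperbola, center (-1, -10), transverse axis vertical; a² = 16, b² = 20.
a = 4. Vertices at (h, k ± a).

(-1, -14) and (-1, -6)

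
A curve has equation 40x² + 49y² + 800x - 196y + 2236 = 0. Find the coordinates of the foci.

40(x² + 20x) + 49(y² - 4y) = -2236
Complete the square: 40(x + 10)² + 49(y - 2)² = -2236 + 4000 + 196 = 1960
Dividing both sides by 1960: (x + 10)²/49 + (y - 2)²/40 = 1
Ellipse, center (-10, 2), major axis horizontal; a² = 49, b² = 40.
c² = a² - b² = 49 - 40 = 9, so c = 3.
Foci lie on the horizontal axis through the center: (h ± c, k).

(-13, 2) and (-7, 2)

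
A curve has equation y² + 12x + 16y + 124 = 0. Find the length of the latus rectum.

Only y is squared. Complete the square in y: (y + 8)² = -12(x + 5).
Vertex (-5, -8); 4p = -12 so p = -3. Opens left.
Latus rectum length = |4p| = 12.

12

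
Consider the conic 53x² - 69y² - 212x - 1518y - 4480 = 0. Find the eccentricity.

e = √6466/53

Group the x- and y-terms: 53(x² - 4x) -69(y² + 22y) = 4480
Complete the square in x and y: 53(x - 2)² -69(y + 11)² = 4480 + 212 - 8349 = -3657
Divide through by -3657 to get (y + 11)²/53 - (x - 2)²/69 = 1.
Hyperbola, center (2, -11), transverse axis vertical; a² = 53, b² = 69.
c² = a² + b² = 122, so c = √122.
e = c/a = √122/√53 = √6466/53.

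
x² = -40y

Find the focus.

(0, -10)

Vertex (0, 0); 4p = -40 so p = -10. Opens down.
Focus is p units from the vertex along the axis: (h, k + p).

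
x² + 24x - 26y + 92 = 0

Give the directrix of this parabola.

Only x is squared. Complete the square in x: (x + 12)² = 26(y + 2).
Vertex (-12, -2); 4p = 26 so p = 13/2. Opens up.
Directrix is the horizontal line y = k − p = -2 − (13/2) = -17/2.

y = -17/2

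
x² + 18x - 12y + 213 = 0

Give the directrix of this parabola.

y = 8

Only x is squared. Complete the square in x: (x + 9)² = 12(y - 11).
Vertex (-9, 11); 4p = 12 so p = 3. Opens up.
Directrix is the horizontal line y = k − p = 11 − (3) = 8.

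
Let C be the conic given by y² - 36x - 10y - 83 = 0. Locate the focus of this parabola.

Only y is squared. Complete the square in y: (y - 5)² = 36(x + 3).
Vertex (-3, 5); 4p = 36 so p = 9. Opens right.
Focus is p units from the vertex along the axis: (h + p, k).

(6, 5)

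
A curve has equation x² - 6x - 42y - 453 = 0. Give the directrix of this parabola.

Only x is squared. Complete the square in x: (x - 3)² = 42(y + 11).
Vertex (3, -11); 4p = 42 so p = 21/2. Opens up.
Directrix is the horizontal line y = k − p = -11 − (21/2) = -43/2.

y = -43/2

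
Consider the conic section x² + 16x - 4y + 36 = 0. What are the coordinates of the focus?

Only x is squared. Complete the square in x: (x + 8)² = 4(y + 7).
Vertex (-8, -7); 4p = 4 so p = 1. Opens up.
Focus is p units from the vertex along the axis: (h, k + p).

(-8, -6)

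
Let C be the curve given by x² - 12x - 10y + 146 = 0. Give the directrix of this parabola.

Only x is squared. Complete the square in x: (x - 6)² = 10(y - 11).
Vertex (6, 11); 4p = 10 so p = 5/2. Opens up.
Directrix is the horizontal line y = k − p = 11 − (5/2) = 17/2.

y = 17/2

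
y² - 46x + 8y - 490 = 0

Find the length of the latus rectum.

Only y is squared. Complete the square in y: (y + 4)² = 46(x + 11).
Vertex (-11, -4); 4p = 46 so p = 23/2. Opens right.
Latus rectum length = |4p| = 46.

46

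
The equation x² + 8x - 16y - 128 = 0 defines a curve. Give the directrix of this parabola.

Only x is squared. Complete the square in x: (x + 4)² = 16(y + 9).
Vertex (-4, -9); 4p = 16 so p = 4. Opens up.
Directrix is the horizontal line y = k − p = -9 − (4) = -13.

y = -13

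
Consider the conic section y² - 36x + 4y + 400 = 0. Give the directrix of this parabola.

x = 2

Only y is squared. Complete the square in y: (y + 2)² = 36(x - 11).
Vertex (11, -2); 4p = 36 so p = 9. Opens right.
Directrix is the vertical line x = h − p = 11 − (9) = 2.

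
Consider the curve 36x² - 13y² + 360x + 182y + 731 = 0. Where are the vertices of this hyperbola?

(-5, 1) and (-5, 13)

36(x² + 10x) -13(y² - 14y) = -731
Completing the square gives 36(x + 5)² -13(y - 7)² = -731 + 900 - 637 = -468.
Divide through by -468 to get (y - 7)²/36 - (x + 5)²/13 = 1.
Hyperbola, center (-5, 7), transverse axis vertical; a² = 36, b² = 13.
a = 6. Vertices at (h, k ± a).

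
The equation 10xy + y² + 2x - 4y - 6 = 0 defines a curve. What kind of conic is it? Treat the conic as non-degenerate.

A = 0, B = 10, C = 1.
Discriminant B² − 4AC = 10² − 4·0·1 = 100.
B² − 4AC > 0 ⇒ hyperbola.

hyperbola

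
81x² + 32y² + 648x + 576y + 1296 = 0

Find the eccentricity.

Rearranging, 81(x² + 8x) + 32(y² + 18y) = -1296.
81(x + 4)² + 32(y + 9)² = -1296 + 1296 + 2592 = 2592
Dividing both sides by 2592: (x + 4)²/32 + (y + 9)²/81 = 1
Ellipse, center (-4, -9), major axis vertical; a² = 81, b² = 32.
c² = a² - b² = 49, so c = 7.
e = c/a = 7/9.

e = 7/9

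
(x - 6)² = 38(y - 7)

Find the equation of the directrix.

y = -5/2

Vertex (6, 7); 4p = 38 so p = 19/2. Opens up.
Directrix is the horizontal line y = k − p = 7 − (19/2) = -5/2.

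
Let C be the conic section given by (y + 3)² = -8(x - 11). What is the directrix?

Vertex (11, -3); 4p = -8 so p = -2. Opens left.
Directrix is the vertical line x = h − p = 11 − (-2) = 13.

x = 13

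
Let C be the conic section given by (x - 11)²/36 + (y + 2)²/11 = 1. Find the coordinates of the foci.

Center (11, -2). The larger denominator 36 sits under the x-term, so the major axis is horizontal; a² = 36, b² = 11.
c² = a² - b² = 36 - 11 = 25, so c = 5.
Foci lie on the horizontal axis through the center: (h ± c, k).

(6, -2) and (16, -2)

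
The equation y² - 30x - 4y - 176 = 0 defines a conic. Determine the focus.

Only y is squared. Complete the square in y: (y - 2)² = 30(x + 6).
Vertex (-6, 2); 4p = 30 so p = 15/2. Opens right.
Focus is p units from the vertex along the axis: (h + p, k).

(3/2, 2)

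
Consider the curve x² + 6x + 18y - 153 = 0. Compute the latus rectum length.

Only x is squared. Complete the square in x: (x + 3)² = -18(y - 9).
Vertex (-3, 9); 4p = -18 so p = -9/2. Opens down.
Latus rectum length = |4p| = 18.

18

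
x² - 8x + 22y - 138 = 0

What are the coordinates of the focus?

Only x is squared. Complete the square in x: (x - 4)² = -22(y - 7).
Vertex (4, 7); 4p = -22 so p = -11/2. Opens down.
Focus is p units from the vertex along the axis: (h, k + p).

(4, 3/2)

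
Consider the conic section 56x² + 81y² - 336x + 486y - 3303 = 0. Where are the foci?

(-2, -3) and (8, -3)

Collect terms: 56(x² - 6x) + 81(y² + 6y) = 3303
Complete the square in x and y: 56(x - 3)² + 81(y + 3)² = 3303 + 504 + 729 = 4536
Divide by 4536: (x - 3)²/81 + (y + 3)²/56 = 1
Ellipse, center (3, -3), major axis horizontal; a² = 81, b² = 56.
c² = a² - b² = 81 - 56 = 25, so c = 5.
Foci lie on the horizontal axis through the center: (h ± c, k).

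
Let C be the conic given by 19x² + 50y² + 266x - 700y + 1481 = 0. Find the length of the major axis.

20

Group: 19(x² + 14x) + 50(y² - 14y) = -1481
Complete the square in x and y: 19(x + 7)² + 50(y - 7)² = -1481 + 931 + 2450 = 1900
Dividing both sides by 1900: (x + 7)²/100 + (y - 7)²/38 = 1
Ellipse, center (-7, 7), major axis horizontal; a² = 100, b² = 38.
a² = 100 so a = 10; the major axis has length 2a = 20.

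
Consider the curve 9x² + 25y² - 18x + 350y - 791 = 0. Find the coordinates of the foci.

9(x² - 2x) + 25(y² + 14y) = 791
9(x - 1)² + 25(y + 7)² = 791 + 9 + 1225 = 2025
Divide by 2025: (x - 1)²/225 + (y + 7)²/81 = 1
Ellipse, center (1, -7), major axis horizontal; a² = 225, b² = 81.
c² = a² - b² = 225 - 81 = 144, so c = 12.
Foci lie on the horizontal axis through the center: (h ± c, k).

(-11, -7) and (13, -7)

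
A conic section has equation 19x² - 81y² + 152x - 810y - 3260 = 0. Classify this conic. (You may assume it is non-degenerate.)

hyperbola

No xy term. Coefficients of x² and y² are A = 19, C = -81.
A and C have opposite signs ⇒ hyperbola.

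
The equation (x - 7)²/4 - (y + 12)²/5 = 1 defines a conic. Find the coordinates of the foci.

Center (7, -12). The positive term is the x-term, so the transverse axis is horizontal; a² = 4, b² = 5.
c² = a² + b² = 4 + 5 = 9, so c = 3.
Foci lie on the horizontal axis through the center: (h ± c, k).

(4, -12) and (10, -12)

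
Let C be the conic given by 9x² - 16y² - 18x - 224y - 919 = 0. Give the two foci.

Group: 9(x² - 2x) -16(y² + 14y) = 919
Completing the square gives 9(x - 1)² -16(y + 7)² = 919 + 9 - 784 = 144.
Divide by 144: (x - 1)²/16 - (y + 7)²/9 = 1
Hyperbola, center (1, -7), transverse axis horizontal; a² = 16, b² = 9.
c² = a² + b² = 16 + 9 = 25, so c = 5.
Foci lie on the horizontal axis through the center: (h ± c, k).

(-4, -7) and (6, -7)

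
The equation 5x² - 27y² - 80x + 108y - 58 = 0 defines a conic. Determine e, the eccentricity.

Group: 5(x² - 16x) -27(y² - 4y) = 58
Complete the square in x and y: 5(x - 8)² -27(y - 2)² = 58 + 320 - 108 = 270
Dividing both sides by 270: (x - 8)²/54 - (y - 2)²/10 = 1
Hyperbola, center (8, 2), transverse axis horizontal; a² = 54, b² = 10.
c² = a² + b² = 64, so c = 8.
e = c/a = 8/3√6 = 4√6/9.

e = 4√6/9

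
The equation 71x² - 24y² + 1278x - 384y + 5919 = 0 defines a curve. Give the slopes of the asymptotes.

Collect terms: 71(x² + 18x) -24(y² + 16y) = -5919
Completing the square gives 71(x + 9)² -24(y + 8)² = -5919 + 5751 - 1536 = -1704.
Divide through by -1704 to get (y + 8)²/71 - (x + 9)²/24 = 1.
Hyperbola, center (-9, -8), transverse axis vertical; a² = 71, b² = 24.
For a vertical hyperbola the asymptotes have slope ±a/b.
Here that is ±√71/2√6 = ±√426/12.

√426/12 and -√426/12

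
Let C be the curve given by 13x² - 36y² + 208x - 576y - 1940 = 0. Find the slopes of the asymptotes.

√13/6 and -√13/6

Group the x- and y-terms: 13(x² + 16x) -36(y² + 16y) = 1940
13(x + 8)² -36(y + 8)² = 1940 + 832 - 2304 = 468
Divide through by 468 to get (x + 8)²/36 - (y + 8)²/13 = 1.
Hyperbola, center (-8, -8), transverse axis horizontal; a² = 36, b² = 13.
For a horizontal hyperbola the asymptotes have slope ±b/a.
Here that is ±√13/6.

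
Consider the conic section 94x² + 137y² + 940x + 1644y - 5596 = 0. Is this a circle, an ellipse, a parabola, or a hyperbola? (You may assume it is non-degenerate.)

No xy term. Coefficients of x² and y² are A = 94, C = 137.
A and C have the same sign but A ≠ C ⇒ ellipse.

ellipse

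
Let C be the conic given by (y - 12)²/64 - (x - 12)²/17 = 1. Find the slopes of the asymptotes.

Center (12, 12). The positive term is the y-term, so the transverse axis is vertical; a² = 64, b² = 17.
For a vertical hyperbola the asymptotes have slope ±a/b.
Here that is ±8/√17 = ±8√17/17.

8√17/17 and -8√17/17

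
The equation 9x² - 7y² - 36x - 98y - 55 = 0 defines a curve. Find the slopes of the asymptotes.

Group: 9(x² - 4x) -7(y² + 14y) = 55
Completing the square gives 9(x - 2)² -7(y + 7)² = 55 + 36 - 343 = -252.
Divide through by -252 to get (y + 7)²/36 - (x - 2)²/28 = 1.
Hyperbola, center (2, -7), transverse axis vertical; a² = 36, b² = 28.
For a vertical hyperbola the asymptotes have slope ±a/b.
Here that is ±6/2√7 = ±3√7/7.

3√7/7 and -3√7/7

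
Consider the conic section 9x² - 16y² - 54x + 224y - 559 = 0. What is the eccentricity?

Group: 9(x² - 6x) -16(y² - 14y) = 559
Completing the square gives 9(x - 3)² -16(y - 7)² = 559 + 81 - 784 = -144.
Dividing both sides by -144: (y - 7)²/9 - (x - 3)²/16 = 1
Hyperbola, center (3, 7), transverse axis vertical; a² = 9, b² = 16.
c² = a² + b² = 25, so c = 5.
e = c/a = 5/3.

e = 5/3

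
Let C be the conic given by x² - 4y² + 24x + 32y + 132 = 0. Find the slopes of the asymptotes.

1/2 and -1/2

Group: (x² + 24x) -4(y² - 8y) = -132
Complete the square: (x + 12)² -4(y - 4)² = -132 + 144 - 64 = -52
Divide through by -52 to get (y - 4)²/13 - (x + 12)²/52 = 1.
Hyperbola, center (-12, 4), transverse axis vertical; a² = 13, b² = 52.
For a vertical hyperbola the asymptotes have slope ±a/b.
Here that is ±√13/2√13 = ±1/2.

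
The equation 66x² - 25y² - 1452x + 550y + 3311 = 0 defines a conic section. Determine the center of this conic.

(11, 11)

Group: 66(x² - 22x) -25(y² - 22y) = -3311
66(x - 11)² -25(y - 11)² = -3311 + 7986 - 3025 = 1650
Dividing both sides by 1650: (x - 11)²/25 - (y - 11)²/66 = 1
Hyperbola with center (11, 11).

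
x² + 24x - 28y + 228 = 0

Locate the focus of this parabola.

(-12, 10)

Only x is squared. Complete the square in x: (x + 12)² = 28(y - 3).
Vertex (-12, 3); 4p = 28 so p = 7. Opens up.
Focus is p units from the vertex along the axis: (h, k + p).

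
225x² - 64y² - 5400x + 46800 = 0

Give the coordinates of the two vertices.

(12, -15) and (12, 15)

225(x² - 24x) -64y² = -46800
Completing the square gives 225(x - 12)² -64y² = -46800 + 32400 + 0 = -14400.
Dividing both sides by -14400: y²/225 - (x - 12)²/64 = 1
Hyperbola, center (12, 0), transverse axis vertical; a² = 225, b² = 64.
a = 15. Vertices at (h, k ± a).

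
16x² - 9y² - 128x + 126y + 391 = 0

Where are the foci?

Group the x- and y-terms: 16(x² - 8x) -9(y² - 14y) = -391
Completing the square gives 16(x - 4)² -9(y - 7)² = -391 + 256 - 441 = -576.
Dividing both sides by -576: (y - 7)²/64 - (x - 4)²/36 = 1
Hyperbola, center (4, 7), transverse axis vertical; a² = 64, b² = 36.
c² = a² + b² = 64 + 36 = 100, so c = 10.
Foci lie on the vertical axis through the center: (h, k ± c).

(4, -3) and (4, 17)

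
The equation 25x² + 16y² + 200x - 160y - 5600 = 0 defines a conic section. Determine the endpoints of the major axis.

Group: 25(x² + 8x) + 16(y² - 10y) = 5600
Complete the square in x and y: 25(x + 4)² + 16(y - 5)² = 5600 + 400 + 400 = 6400
Divide through by 6400 to get (x + 4)²/256 + (y - 5)²/400 = 1.
Ellipse, center (-4, 5), major axis vertical; a² = 400, b² = 256.
a = 20. Vertices at (h, k ± a).

(-4, -15) and (-4, 25)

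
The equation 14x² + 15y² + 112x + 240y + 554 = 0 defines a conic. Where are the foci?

Rearranging, 14(x² + 8x) + 15(y² + 16y) = -554.
Complete the square in x and y: 14(x + 4)² + 15(y + 8)² = -554 + 224 + 960 = 630
Dividing both sides by 630: (x + 4)²/45 + (y + 8)²/42 = 1
Ellipse, center (-4, -8), major axis horizontal; a² = 45, b² = 42.
c² = a² - b² = 45 - 42 = 3, so c = √3.
Foci lie on the horizontal axis through the center: (h ± c, k).

(-4 - √3, -8) and (-4 + √3, -8)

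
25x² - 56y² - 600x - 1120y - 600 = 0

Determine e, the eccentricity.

e = 9/5

25(x² - 24x) -56(y² + 20y) = 600
25(x - 12)² -56(y + 10)² = 600 + 3600 - 5600 = -1400
Divide through by -1400 to get (y + 10)²/25 - (x - 12)²/56 = 1.
Hyperbola, center (12, -10), transverse axis vertical; a² = 25, b² = 56.
c² = a² + b² = 81, so c = 9.
e = c/a = 9/5.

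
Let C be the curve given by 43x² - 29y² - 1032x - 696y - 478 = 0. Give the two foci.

Rearranging, 43(x² - 24x) -29(y² + 24y) = 478.
Completing the square gives 43(x - 12)² -29(y + 12)² = 478 + 6192 - 4176 = 2494.
Divide by 2494: (x - 12)²/58 - (y + 12)²/86 = 1
Hyperbola, center (12, -12), transverse axis horizontal; a² = 58, b² = 86.
c² = a² + b² = 58 + 86 = 144, so c = 12.
Foci lie on the horizontal axis through the center: (h ± c, k).

(0, -12) and (24, -12)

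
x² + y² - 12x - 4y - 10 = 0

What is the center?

Group: (x² - 12x) + (y² - 4y) = 10
(x - 6)² + (y - 2)² = 10 + 36 + 4 = 50
So (x - 6)² + (y - 2)² = 50.
Circle centered at (6, 2) with r² = 50.

(6, 2)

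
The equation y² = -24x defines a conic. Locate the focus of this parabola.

(-6, 0)

Vertex (0, 0); 4p = -24 so p = -6. Opens left.
Focus is p units from the vertex along the axis: (h + p, k).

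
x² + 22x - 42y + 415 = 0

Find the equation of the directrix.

y = -7/2

Only x is squared. Complete the square in x: (x + 11)² = 42(y - 7).
Vertex (-11, 7); 4p = 42 so p = 21/2. Opens up.
Directrix is the horizontal line y = k − p = 7 − (21/2) = -7/2.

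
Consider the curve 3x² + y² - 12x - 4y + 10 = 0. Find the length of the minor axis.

Rearranging, 3(x² - 4x) + (y² - 4y) = -10.
Completing the square gives 3(x - 2)² + (y - 2)² = -10 + 12 + 4 = 6.
Divide through by 6 to get (x - 2)²/2 + (y - 2)²/6 = 1.
Ellipse, center (2, 2), major axis vertical; a² = 6, b² = 2.
b² = 2 so b = √2; the minor axis has length 2b = 2√2.

2√2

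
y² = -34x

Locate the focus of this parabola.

Vertex (0, 0); 4p = -34 so p = -17/2. Opens left.
Focus is p units from the vertex along the axis: (h + p, k).

(-17/2, 0)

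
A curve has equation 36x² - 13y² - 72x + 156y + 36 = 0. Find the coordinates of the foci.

(1, -1) and (1, 13)

Group the x- and y-terms: 36(x² - 2x) -13(y² - 12y) = -36
Complete the square: 36(x - 1)² -13(y - 6)² = -36 + 36 - 468 = -468
Divide by -468: (y - 6)²/36 - (x - 1)²/13 = 1
Hyperbola, center (1, 6), transverse axis vertical; a² = 36, b² = 13.
c² = a² + b² = 36 + 13 = 49, so c = 7.
Foci lie on the vertical axis through the center: (h, k ± c).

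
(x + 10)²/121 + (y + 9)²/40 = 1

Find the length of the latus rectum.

Center (-10, -9). The larger denominator 121 sits under the x-term, so the major axis is horizontal; a² = 121, b² = 40.
Latus rectum length = 2b²/a = 2·40/11 = 80/11.

80/11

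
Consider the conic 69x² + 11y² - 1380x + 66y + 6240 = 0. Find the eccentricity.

e = √4002/69

Group the x- and y-terms: 69(x² - 20x) + 11(y² + 6y) = -6240
Complete the square: 69(x - 10)² + 11(y + 3)² = -6240 + 6900 + 99 = 759
Divide by 759: (x - 10)²/11 + (y + 3)²/69 = 1
Ellipse, center (10, -3), major axis vertical; a² = 69, b² = 11.
c² = a² - b² = 58, so c = √58.
e = c/a = √58/√69 = √4002/69.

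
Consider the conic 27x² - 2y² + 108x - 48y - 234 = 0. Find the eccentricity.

Collect terms: 27(x² + 4x) -2(y² + 24y) = 234
Completing the square gives 27(x + 2)² -2(y + 12)² = 234 + 108 - 288 = 54.
Divide through by 54 to get (x + 2)²/2 - (y + 12)²/27 = 1.
Hyperbola, center (-2, -12), transverse axis horizontal; a² = 2, b² = 27.
c² = a² + b² = 29, so c = √29.
e = c/a = √29/√2 = √58/2.

e = √58/2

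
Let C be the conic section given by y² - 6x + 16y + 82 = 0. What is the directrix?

x = 3/2

Only y is squared. Complete the square in y: (y + 8)² = 6(x - 3).
Vertex (3, -8); 4p = 6 so p = 3/2. Opens right.
Directrix is the vertical line x = h − p = 3 − (3/2) = 3/2.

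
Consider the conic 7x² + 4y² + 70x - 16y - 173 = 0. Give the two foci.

Group the x- and y-terms: 7(x² + 10x) + 4(y² - 4y) = 173
Complete the square in x and y: 7(x + 5)² + 4(y - 2)² = 173 + 175 + 16 = 364
Dividing both sides by 364: (x + 5)²/52 + (y - 2)²/91 = 1
Ellipse, center (-5, 2), major axis vertical; a² = 91, b² = 52.
c² = a² - b² = 91 - 52 = 39, so c = √39.
Foci lie on the vertical axis through the center: (h, k ± c).

(-5, 2 - √39) and (-5, 2 + √39)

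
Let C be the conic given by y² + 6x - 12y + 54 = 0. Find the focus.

Only y is squared. Complete the square in y: (y - 6)² = -6(x + 3).
Vertex (-3, 6); 4p = -6 so p = -3/2. Opens left.
Focus is p units from the vertex along the axis: (h + p, k).

(-9/2, 6)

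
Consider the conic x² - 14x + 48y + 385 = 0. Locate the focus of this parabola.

Only x is squared. Complete the square in x: (x - 7)² = -48(y + 7).
Vertex (7, -7); 4p = -48 so p = -12. Opens down.
Focus is p units from the vertex along the axis: (h, k + p).

(7, -19)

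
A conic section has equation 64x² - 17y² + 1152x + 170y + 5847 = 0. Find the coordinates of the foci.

(-9, -4) and (-9, 14)

64(x² + 18x) -17(y² - 10y) = -5847
Completing the square gives 64(x + 9)² -17(y - 5)² = -5847 + 5184 - 425 = -1088.
Dividing both sides by -1088: (y - 5)²/64 - (x + 9)²/17 = 1
Hyperbola, center (-9, 5), transverse axis vertical; a² = 64, b² = 17.
c² = a² + b² = 64 + 17 = 81, so c = 9.
Foci lie on the vertical axis through the center: (h, k ± c).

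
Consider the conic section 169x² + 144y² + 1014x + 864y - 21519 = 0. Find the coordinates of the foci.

(-3, -8) and (-3, 2)

Group: 169(x² + 6x) + 144(y² + 6y) = 21519
Complete the square: 169(x + 3)² + 144(y + 3)² = 21519 + 1521 + 1296 = 24336
Divide by 24336: (x + 3)²/144 + (y + 3)²/169 = 1
Ellipse, center (-3, -3), major axis vertical; a² = 169, b² = 144.
c² = a² - b² = 169 - 144 = 25, so c = 5.
Foci lie on the vertical axis through the center: (h, k ± c).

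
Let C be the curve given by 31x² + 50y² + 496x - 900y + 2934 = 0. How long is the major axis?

Group the x- and y-terms: 31(x² + 16x) + 50(y² - 18y) = -2934
31(x + 8)² + 50(y - 9)² = -2934 + 1984 + 4050 = 3100
Divide by 3100: (x + 8)²/100 + (y - 9)²/62 = 1
Ellipse, center (-8, 9), major axis horizontal; a² = 100, b² = 62.
a² = 100 so a = 10; the major axis has length 2a = 20.

20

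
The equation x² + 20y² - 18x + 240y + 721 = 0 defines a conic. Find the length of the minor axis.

4

Rearranging, (x² - 18x) + 20(y² + 12y) = -721.
Completing the square gives (x - 9)² + 20(y + 6)² = -721 + 81 + 720 = 80.
Divide through by 80 to get (x - 9)²/80 + (y + 6)²/4 = 1.
Ellipse, center (9, -6), major axis horizontal; a² = 80, b² = 4.
b² = 4 so b = 2; the minor axis has length 2b = 4.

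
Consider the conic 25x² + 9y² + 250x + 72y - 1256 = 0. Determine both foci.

(-5, -16) and (-5, 8)

Collect terms: 25(x² + 10x) + 9(y² + 8y) = 1256
Completing the square gives 25(x + 5)² + 9(y + 4)² = 1256 + 625 + 144 = 2025.
Divide through by 2025 to get (x + 5)²/81 + (y + 4)²/225 = 1.
Ellipse, center (-5, -4), major axis vertical; a² = 225, b² = 81.
c² = a² - b² = 225 - 81 = 144, so c = 12.
Foci lie on the vertical axis through the center: (h, k ± c).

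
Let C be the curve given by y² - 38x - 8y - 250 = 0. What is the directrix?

x = -33/2

Only y is squared. Complete the square in y: (y - 4)² = 38(x + 7).
Vertex (-7, 4); 4p = 38 so p = 19/2. Opens right.
Directrix is the vertical line x = h − p = -7 − (19/2) = -33/2.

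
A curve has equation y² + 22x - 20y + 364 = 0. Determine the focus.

Only y is squared. Complete the square in y: (y - 10)² = -22(x + 12).
Vertex (-12, 10); 4p = -22 so p = -11/2. Opens left.
Focus is p units from the vertex along the axis: (h + p, k).

(-35/2, 10)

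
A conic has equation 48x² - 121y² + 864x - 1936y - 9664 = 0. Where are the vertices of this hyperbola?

(-20, -8) and (2, -8)

Group the x- and y-terms: 48(x² + 18x) -121(y² + 16y) = 9664
Complete the square in x and y: 48(x + 9)² -121(y + 8)² = 9664 + 3888 - 7744 = 5808
Divide by 5808: (x + 9)²/121 - (y + 8)²/48 = 1
Hyperbola, center (-9, -8), transverse axis horizontal; a² = 121, b² = 48.
a = 11. Vertices at (h ± a, k).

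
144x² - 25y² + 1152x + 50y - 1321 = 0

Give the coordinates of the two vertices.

144(x² + 8x) -25(y² - 2y) = 1321
Complete the square in x and y: 144(x + 4)² -25(y - 1)² = 1321 + 2304 - 25 = 3600
Dividing both sides by 3600: (x + 4)²/25 - (y - 1)²/144 = 1
Hyperbola, center (-4, 1), transverse axis horizontal; a² = 25, b² = 144.
a = 5. Vertices at (h ± a, k).

(-9, 1) and (1, 1)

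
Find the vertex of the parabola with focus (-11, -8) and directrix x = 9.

The vertex is the midpoint between the focus and the directrix along the axis of symmetry.
Axis is horizontal (directrix is vertical). Vertex x-coordinate = (-11 + 9)/2 = -1; y-coordinate = -8.

(-1, -8)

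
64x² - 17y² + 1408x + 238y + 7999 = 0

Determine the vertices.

Group: 64(x² + 22x) -17(y² - 14y) = -7999
64(x + 11)² -17(y - 7)² = -7999 + 7744 - 833 = -1088
Divide through by -1088 to get (y - 7)²/64 - (x + 11)²/17 = 1.
Hyperbola, center (-11, 7), transverse axis vertical; a² = 64, b² = 17.
a = 8. Vertices at (h, k ± a).

(-11, -1) and (-11, 15)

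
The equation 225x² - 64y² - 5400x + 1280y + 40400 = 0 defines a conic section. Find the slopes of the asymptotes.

15/8 and -15/8

225(x² - 24x) -64(y² - 20y) = -40400
225(x - 12)² -64(y - 10)² = -40400 + 32400 - 6400 = -14400
Divide by -14400: (y - 10)²/225 - (x - 12)²/64 = 1
Hyperbola, center (12, 10), transverse axis vertical; a² = 225, b² = 64.
For a vertical hyperbola the asymptotes have slope ±a/b.
Here that is ±15/8.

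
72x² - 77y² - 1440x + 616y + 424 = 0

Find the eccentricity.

e = √11473/77

Collect terms: 72(x² - 20x) -77(y² - 8y) = -424
72(x - 10)² -77(y - 4)² = -424 + 7200 - 1232 = 5544
Divide through by 5544 to get (x - 10)²/77 - (y - 4)²/72 = 1.
Hyperbola, center (10, 4), transverse axis horizontal; a² = 77, b² = 72.
c² = a² + b² = 149, so c = √149.
e = c/a = √149/√77 = √11473/77.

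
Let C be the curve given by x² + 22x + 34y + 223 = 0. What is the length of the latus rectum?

Only x is squared. Complete the square in x: (x + 11)² = -34(y + 3).
Vertex (-11, -3); 4p = -34 so p = -17/2. Opens down.
Latus rectum length = |4p| = 34.

34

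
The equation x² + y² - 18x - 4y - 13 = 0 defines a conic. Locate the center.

Group the x- and y-terms: (x² - 18x) + (y² - 4y) = 13
Completing the square gives (x - 9)² + (y - 2)² = 13 + 81 + 4 = 98.
So (x - 9)² + (y - 2)² = 98.
Circle centered at (9, 2) with r² = 98.

(9, 2)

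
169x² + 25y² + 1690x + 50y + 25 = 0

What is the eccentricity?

e = 12/13

Group: 169(x² + 10x) + 25(y² + 2y) = -25
Complete the square: 169(x + 5)² + 25(y + 1)² = -25 + 4225 + 25 = 4225
Divide through by 4225 to get (x + 5)²/25 + (y + 1)²/169 = 1.
Ellipse, center (-5, -1), major axis vertical; a² = 169, b² = 25.
c² = a² - b² = 144, so c = 12.
e = c/a = 12/13.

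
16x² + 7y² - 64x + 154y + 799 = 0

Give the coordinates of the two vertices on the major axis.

Collect terms: 16(x² - 4x) + 7(y² + 22y) = -799
Complete the square: 16(x - 2)² + 7(y + 11)² = -799 + 64 + 847 = 112
Dividing both sides by 112: (x - 2)²/7 + (y + 11)²/16 = 1
Ellipse, center (2, -11), major axis vertical; a² = 16, b² = 7.
a = 4. Vertices at (h, k ± a).

(2, -15) and (2, -7)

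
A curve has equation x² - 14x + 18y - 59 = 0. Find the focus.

Only x is squared. Complete the square in x: (x - 7)² = -18(y - 6).
Vertex (7, 6); 4p = -18 so p = -9/2. Opens down.
Focus is p units from the vertex along the axis: (h, k + p).

(7, 3/2)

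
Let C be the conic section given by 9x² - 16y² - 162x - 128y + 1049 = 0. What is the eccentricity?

Group: 9(x² - 18x) -16(y² + 8y) = -1049
Complete the square in x and y: 9(x - 9)² -16(y + 4)² = -1049 + 729 - 256 = -576
Divide by -576: (y + 4)²/36 - (x - 9)²/64 = 1
Hyperbola, center (9, -4), transverse axis vertical; a² = 36, b² = 64.
c² = a² + b² = 100, so c = 10.
e = c/a = 10/6 = 5/3.

e = 5/3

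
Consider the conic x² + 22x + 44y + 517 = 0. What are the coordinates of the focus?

(-11, -20)

Only x is squared. Complete the square in x: (x + 11)² = -44(y + 9).
Vertex (-11, -9); 4p = -44 so p = -11. Opens down.
Focus is p units from the vertex along the axis: (h, k + p).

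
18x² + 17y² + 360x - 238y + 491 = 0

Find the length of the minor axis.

18(x² + 20x) + 17(y² - 14y) = -491
Complete the square: 18(x + 10)² + 17(y - 7)² = -491 + 1800 + 833 = 2142
Divide through by 2142 to get (x + 10)²/119 + (y - 7)²/126 = 1.
Ellipse, center (-10, 7), major axis vertical; a² = 126, b² = 119.
b² = 119 so b = √119; the minor axis has length 2b = 2√119.

2√119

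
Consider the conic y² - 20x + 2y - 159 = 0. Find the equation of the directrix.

x = -13

Only y is squared. Complete the square in y: (y + 1)² = 20(x + 8).
Vertex (-8, -1); 4p = 20 so p = 5. Opens right.
Directrix is the vertical line x = h − p = -8 − (5) = -13.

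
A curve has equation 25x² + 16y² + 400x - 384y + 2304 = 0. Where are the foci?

Group the x- and y-terms: 25(x² + 16x) + 16(y² - 24y) = -2304
Complete the square in x and y: 25(x + 8)² + 16(y - 12)² = -2304 + 1600 + 2304 = 1600
Divide by 1600: (x + 8)²/64 + (y - 12)²/100 = 1
Ellipse, center (-8, 12), major axis vertical; a² = 100, b² = 64.
c² = a² - b² = 100 - 64 = 36, so c = 6.
Foci lie on the vertical axis through the center: (h, k ± c).

(-8, 6) and (-8, 18)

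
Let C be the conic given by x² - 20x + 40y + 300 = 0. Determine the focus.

Only x is squared. Complete the square in x: (x - 10)² = -40(y + 5).
Vertex (10, -5); 4p = -40 so p = -10. Opens down.
Focus is p units from the vertex along the axis: (h, k + p).

(10, -15)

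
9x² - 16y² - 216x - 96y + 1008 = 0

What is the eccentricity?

e = 5/4

9(x² - 24x) -16(y² + 6y) = -1008
Complete the square: 9(x - 12)² -16(y + 3)² = -1008 + 1296 - 144 = 144
Divide by 144: (x - 12)²/16 - (y + 3)²/9 = 1
Hyperbola, center (12, -3), transverse axis horizontal; a² = 16, b² = 9.
c² = a² + b² = 25, so c = 5.
e = c/a = 5/4.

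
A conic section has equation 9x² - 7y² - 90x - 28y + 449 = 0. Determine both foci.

(5, -10) and (5, 6)

Rearranging, 9(x² - 10x) -7(y² + 4y) = -449.
9(x - 5)² -7(y + 2)² = -449 + 225 - 28 = -252
Divide through by -252 to get (y + 2)²/36 - (x - 5)²/28 = 1.
Hyperbola, center (5, -2), transverse axis vertical; a² = 36, b² = 28.
c² = a² + b² = 36 + 28 = 64, so c = 8.
Foci lie on the vertical axis through the center: (h, k ± c).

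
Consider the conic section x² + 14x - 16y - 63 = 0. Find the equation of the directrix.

Only x is squared. Complete the square in x: (x + 7)² = 16(y + 7).
Vertex (-7, -7); 4p = 16 so p = 4. Opens up.
Directrix is the horizontal line y = k − p = -7 − (4) = -11.

y = -11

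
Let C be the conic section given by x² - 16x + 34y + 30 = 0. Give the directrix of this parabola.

Only x is squared. Complete the square in x: (x - 8)² = -34(y - 1).
Vertex (8, 1); 4p = -34 so p = -17/2. Opens down.
Directrix is the horizontal line y = k − p = 1 − (-17/2) = 19/2.

y = 19/2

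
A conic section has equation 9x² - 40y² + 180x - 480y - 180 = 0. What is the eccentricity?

Group the x- and y-terms: 9(x² + 20x) -40(y² + 12y) = 180
Completing the square gives 9(x + 10)² -40(y + 6)² = 180 + 900 - 1440 = -360.
Divide through by -360 to get (y + 6)²/9 - (x + 10)²/40 = 1.
Hyperbola, center (-10, -6), transverse axis vertical; a² = 9, b² = 40.
c² = a² + b² = 49, so c = 7.
e = c/a = 7/3.

e = 7/3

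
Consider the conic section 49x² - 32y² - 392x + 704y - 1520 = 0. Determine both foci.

(4, 2) and (4, 20)

Group the x- and y-terms: 49(x² - 8x) -32(y² - 22y) = 1520
Complete the square in x and y: 49(x - 4)² -32(y - 11)² = 1520 + 784 - 3872 = -1568
Divide through by -1568 to get (y - 11)²/49 - (x - 4)²/32 = 1.
Hyperbola, center (4, 11), transverse axis vertical; a² = 49, b² = 32.
c² = a² + b² = 49 + 32 = 81, so c = 9.
Foci lie on the vertical axis through the center: (h, k ± c).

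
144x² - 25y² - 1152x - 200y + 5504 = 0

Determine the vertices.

Group the x- and y-terms: 144(x² - 8x) -25(y² + 8y) = -5504
Completing the square gives 144(x - 4)² -25(y + 4)² = -5504 + 2304 - 400 = -3600.
Divide through by -3600 to get (y + 4)²/144 - (x - 4)²/25 = 1.
Hyperbola, center (4, -4), transverse axis vertical; a² = 144, b² = 25.
a = 12. Vertices at (h, k ± a).

(4, -16) and (4, 8)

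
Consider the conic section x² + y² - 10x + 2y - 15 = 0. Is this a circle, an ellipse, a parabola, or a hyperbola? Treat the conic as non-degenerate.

circle

No xy term. Coefficients of x² and y² are A = 1, C = 1.
A = C (same sign) ⇒ circle.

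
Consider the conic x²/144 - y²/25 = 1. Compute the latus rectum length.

25/6

Center (0, 0). The positive term is the x-term, so the transverse axis is horizontal; a² = 144, b² = 25.
Latus rectum length = 2b²/a = 2·25/12 = 25/6.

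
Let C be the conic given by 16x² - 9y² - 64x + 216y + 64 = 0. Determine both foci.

(2, -3) and (2, 27)

Rearranging, 16(x² - 4x) -9(y² - 24y) = -64.
16(x - 2)² -9(y - 12)² = -64 + 64 - 1296 = -1296
Divide through by -1296 to get (y - 12)²/144 - (x - 2)²/81 = 1.
Hyperbola, center (2, 12), transverse axis vertical; a² = 144, b² = 81.
c² = a² + b² = 144 + 81 = 225, so c = 15.
Foci lie on the vertical axis through the center: (h, k ± c).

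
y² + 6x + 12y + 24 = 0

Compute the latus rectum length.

Only y is squared. Complete the square in y: (y + 6)² = -6(x - 2).
Vertex (2, -6); 4p = -6 so p = -3/2. Opens left.
Latus rectum length = |4p| = 6.

6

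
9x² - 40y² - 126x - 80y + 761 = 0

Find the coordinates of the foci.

(7, -8) and (7, 6)

Group the x- and y-terms: 9(x² - 14x) -40(y² + 2y) = -761
Complete the square in x and y: 9(x - 7)² -40(y + 1)² = -761 + 441 - 40 = -360
Dividing both sides by -360: (y + 1)²/9 - (x - 7)²/40 = 1
Hyperbola, center (7, -1), transverse axis vertical; a² = 9, b² = 40.
c² = a² + b² = 9 + 40 = 49, so c = 7.
Foci lie on the vertical axis through the center: (h, k ± c).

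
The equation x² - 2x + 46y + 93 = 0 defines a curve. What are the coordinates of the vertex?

(1, -2)

Only x is squared. Complete the square in x: (x - 1)² = -46(y + 2).
Vertex (1, -2); 4p = -46 so p = -23/2. Opens down.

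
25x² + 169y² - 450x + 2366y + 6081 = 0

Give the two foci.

(-3, -7) and (21, -7)

Group the x- and y-terms: 25(x² - 18x) + 169(y² + 14y) = -6081
Complete the square in x and y: 25(x - 9)² + 169(y + 7)² = -6081 + 2025 + 8281 = 4225
Divide by 4225: (x - 9)²/169 + (y + 7)²/25 = 1
Ellipse, center (9, -7), major axis horizontal; a² = 169, b² = 25.
c² = a² - b² = 169 - 25 = 144, so c = 12.
Foci lie on the horizontal axis through the center: (h ± c, k).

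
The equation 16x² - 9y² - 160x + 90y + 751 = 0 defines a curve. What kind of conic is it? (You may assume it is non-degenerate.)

No xy term. Coefficients of x² and y² are A = 16, C = -9.
A and C have opposite signs ⇒ hyperbola.

hyperbola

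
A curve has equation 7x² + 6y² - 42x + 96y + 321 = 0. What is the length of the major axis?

2√21

7(x² - 6x) + 6(y² + 16y) = -321
Completing the square gives 7(x - 3)² + 6(y + 8)² = -321 + 63 + 384 = 126.
Dividing both sides by 126: (x - 3)²/18 + (y + 8)²/21 = 1
Ellipse, center (3, -8), major axis vertical; a² = 21, b² = 18.
a² = 21 so a = √21; the major axis has length 2a = 2√21.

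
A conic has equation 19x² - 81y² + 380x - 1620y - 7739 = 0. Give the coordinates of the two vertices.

(-19, -10) and (-1, -10)

Rearranging, 19(x² + 20x) -81(y² + 20y) = 7739.
Complete the square in x and y: 19(x + 10)² -81(y + 10)² = 7739 + 1900 - 8100 = 1539
Divide by 1539: (x + 10)²/81 - (y + 10)²/19 = 1
Hyperbola, center (-10, -10), transverse axis horizontal; a² = 81, b² = 19.
a = 9. Vertices at (h ± a, k).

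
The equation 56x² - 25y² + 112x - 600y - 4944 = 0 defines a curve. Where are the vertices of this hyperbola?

56(x² + 2x) -25(y² + 24y) = 4944
Complete the square in x and y: 56(x + 1)² -25(y + 12)² = 4944 + 56 - 3600 = 1400
Divide by 1400: (x + 1)²/25 - (y + 12)²/56 = 1
Hyperbola, center (-1, -12), transverse axis horizontal; a² = 25, b² = 56.
a = 5. Vertices at (h ± a, k).

(-6, -12) and (4, -12)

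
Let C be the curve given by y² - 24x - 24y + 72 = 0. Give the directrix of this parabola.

Only y is squared. Complete the square in y: (y - 12)² = 24(x + 3).
Vertex (-3, 12); 4p = 24 so p = 6. Opens right.
Directrix is the vertical line x = h − p = -3 − (6) = -9.

x = -9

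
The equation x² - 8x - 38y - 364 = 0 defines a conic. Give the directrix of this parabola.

Only x is squared. Complete the square in x: (x - 4)² = 38(y + 10).
Vertex (4, -10); 4p = 38 so p = 19/2. Opens up.
Directrix is the horizontal line y = k − p = -10 − (19/2) = -39/2.

y = -39/2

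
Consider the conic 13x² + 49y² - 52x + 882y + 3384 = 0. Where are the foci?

(-4, -9) and (8, -9)

13(x² - 4x) + 49(y² + 18y) = -3384
Complete the square: 13(x - 2)² + 49(y + 9)² = -3384 + 52 + 3969 = 637
Divide through by 637 to get (x - 2)²/49 + (y + 9)²/13 = 1.
Ellipse, center (2, -9), major axis horizontal; a² = 49, b² = 13.
c² = a² - b² = 49 - 13 = 36, so c = 6.
Foci lie on the horizontal axis through the center: (h ± c, k).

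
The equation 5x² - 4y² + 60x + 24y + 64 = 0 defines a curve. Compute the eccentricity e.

e = 3/2

5(x² + 12x) -4(y² - 6y) = -64
Completing the square gives 5(x + 6)² -4(y - 3)² = -64 + 180 - 36 = 80.
Divide through by 80 to get (x + 6)²/16 - (y - 3)²/20 = 1.
Hyperbola, center (-6, 3), transverse axis horizontal; a² = 16, b² = 20.
c² = a² + b² = 36, so c = 6.
e = c/a = 6/4 = 3/2.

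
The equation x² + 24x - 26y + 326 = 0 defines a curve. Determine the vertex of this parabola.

Only x is squared. Complete the square in x: (x + 12)² = 26(y - 7).
Vertex (-12, 7); 4p = 26 so p = 13/2. Opens up.

(-12, 7)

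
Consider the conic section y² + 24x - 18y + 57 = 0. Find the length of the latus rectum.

Only y is squared. Complete the square in y: (y - 9)² = -24(x - 1).
Vertex (1, 9); 4p = -24 so p = -6. Opens left.
Latus rectum length = |4p| = 24.

24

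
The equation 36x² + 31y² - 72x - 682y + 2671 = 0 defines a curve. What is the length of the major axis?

12

Collect terms: 36(x² - 2x) + 31(y² - 22y) = -2671
Complete the square in x and y: 36(x - 1)² + 31(y - 11)² = -2671 + 36 + 3751 = 1116
Dividing both sides by 1116: (x - 1)²/31 + (y - 11)²/36 = 1
Ellipse, center (1, 11), major axis vertical; a² = 36, b² = 31.
a² = 36 so a = 6; the major axis has length 2a = 12.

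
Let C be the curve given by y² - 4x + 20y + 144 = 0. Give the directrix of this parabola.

x = 10

Only y is squared. Complete the square in y: (y + 10)² = 4(x - 11).
Vertex (11, -10); 4p = 4 so p = 1. Opens right.
Directrix is the vertical line x = h − p = 11 − (1) = 10.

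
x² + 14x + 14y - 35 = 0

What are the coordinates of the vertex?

Only x is squared. Complete the square in x: (x + 7)² = -14(y - 6).
Vertex (-7, 6); 4p = -14 so p = -7/2. Opens down.

(-7, 6)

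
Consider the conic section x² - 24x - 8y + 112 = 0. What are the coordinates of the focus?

Only x is squared. Complete the square in x: (x - 12)² = 8(y + 4).
Vertex (12, -4); 4p = 8 so p = 2. Opens up.
Focus is p units from the vertex along the axis: (h, k + p).

(12, -2)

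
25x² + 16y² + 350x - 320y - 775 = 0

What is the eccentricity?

e = 3/5

Rearranging, 25(x² + 14x) + 16(y² - 20y) = 775.
Complete the square: 25(x + 7)² + 16(y - 10)² = 775 + 1225 + 1600 = 3600
Divide through by 3600 to get (x + 7)²/144 + (y - 10)²/225 = 1.
Ellipse, center (-7, 10), major axis vertical; a² = 225, b² = 144.
c² = a² - b² = 81, so c = 9.
e = c/a = 9/15 = 3/5.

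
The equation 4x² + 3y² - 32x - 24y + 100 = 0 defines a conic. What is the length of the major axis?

4

Rearranging, 4(x² - 8x) + 3(y² - 8y) = -100.
Complete the square in x and y: 4(x - 4)² + 3(y - 4)² = -100 + 64 + 48 = 12
Divide by 12: (x - 4)²/3 + (y - 4)²/4 = 1
Ellipse, center (4, 4), major axis vertical; a² = 4, b² = 3.
a² = 4 so a = 2; the major axis has length 2a = 4.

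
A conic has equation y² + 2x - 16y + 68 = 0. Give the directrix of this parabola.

Only y is squared. Complete the square in y: (y - 8)² = -2(x + 2).
Vertex (-2, 8); 4p = -2 so p = -1/2. Opens left.
Directrix is the vertical line x = h − p = -2 − (-1/2) = -3/2.

x = -3/2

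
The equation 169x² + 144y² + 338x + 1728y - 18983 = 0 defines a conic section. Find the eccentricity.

e = 5/13

169(x² + 2x) + 144(y² + 12y) = 18983
Complete the square in x and y: 169(x + 1)² + 144(y + 6)² = 18983 + 169 + 5184 = 24336
Divide through by 24336 to get (x + 1)²/144 + (y + 6)²/169 = 1.
Ellipse, center (-1, -6), major axis vertical; a² = 169, b² = 144.
c² = a² - b² = 25, so c = 5.
e = c/a = 5/13.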